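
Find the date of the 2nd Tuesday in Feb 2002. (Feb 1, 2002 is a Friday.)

Feb 12, 2002

Feb 2002 begins on a Friday, so the first Tuesday is Feb 5 (4 days later).
The 2nd Tuesday is 1 weeks later: 5 + 7 = 12.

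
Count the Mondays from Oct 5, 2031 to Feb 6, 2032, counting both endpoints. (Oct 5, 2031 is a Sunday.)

Oct 5, 2031 is a Sunday; the first Monday on or after it is Oct 6, 2031 (1 day later).
From Oct 6, 2031 to Feb 6, 2032: 25 + 30 + 31 + 31 + 6 = 123 days (rest of Oct, Nov, Dec, Jan, Feb).
123 ÷ 7 = 17 full weeks with remainder 4, so 17 more Mondays after the first → 18.

18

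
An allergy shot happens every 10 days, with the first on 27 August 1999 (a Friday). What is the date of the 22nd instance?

24 March 2000

The 22nd occurrence is 21 intervals after the first: 21 × 10 = 210 days after 27 August 1999.
August has 31 days — 4 days to the end of August leaves 206.
September has 30 days (176 left).
October has 31 days (145 left).
November has 30 days (115 left).
December has 31 days (84 left).
January has 31 days (53 left).
February has 29 days (24 left).
24 days into March → 24 March 2000.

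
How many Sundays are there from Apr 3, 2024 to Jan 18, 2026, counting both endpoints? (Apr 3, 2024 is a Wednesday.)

94

Apr 3, 2024 is a Wednesday; the first Sunday on or after it is Apr 7, 2024 (4 days later).
From Apr 7, 2024 to Jan 18, 2026: 268 + 365 + 18 = 651 days (rest of 2024, 2025, to Jan 18, 2026 in 2026).
651 ÷ 7 = 93 full weeks with remainder 0, so 93 more Sundays after the first → 94.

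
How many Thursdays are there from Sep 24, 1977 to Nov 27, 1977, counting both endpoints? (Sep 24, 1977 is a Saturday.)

Sep 24, 1977 is a Saturday; the first Thursday on or after it is Sep 29, 1977 (5 days later).
From Sep 29, 1977 to Nov 27, 1977: 1 + 31 + 27 = 59 days (rest of Sep, Oct, Nov).
59 ÷ 7 = 8 full weeks with remainder 3, so 8 more Thursdays after the first → 9.

9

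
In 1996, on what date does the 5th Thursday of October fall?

October 31, 1996

October 1996 begins on a Tuesday, so the first Thursday is October 3 (2 days later).
The 5th Thursday is 4 weeks later: 3 + 28 = 31.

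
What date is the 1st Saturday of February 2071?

2071-02-07

The first Saturday of February 2071 is February 7.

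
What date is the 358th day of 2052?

23 December 2052

January has 31 days (358 − 31 = 327 remain).
February has 29 days (327 − 29 = 298 remain).
March has 31 days (298 − 31 = 267 remain).
April has 30 days (267 − 30 = 237 remain).
May has 31 days (237 − 31 = 206 remain).
June has 30 days (206 − 30 = 176 remain).
July has 31 days (176 − 31 = 145 remain).
August has 31 days (145 − 31 = 114 remain).
September has 30 days (114 − 30 = 84 remain).
October has 31 days (84 − 31 = 53 remain).
November has 30 days (53 − 30 = 23 remain).
23 into December → December 23.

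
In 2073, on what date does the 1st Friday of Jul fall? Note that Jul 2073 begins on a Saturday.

Jul 7, 2073

Jul 2073 begins on a Saturday, so the first Friday is Jul 7 (6 days later).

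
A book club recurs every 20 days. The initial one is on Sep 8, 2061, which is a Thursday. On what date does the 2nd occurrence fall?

Sep 28, 2061

The 2nd occurrence is 1 interval after the first: 1 × 20 = 20 days after Sep 8, 2061.
20 days later is Sep 28, 2061.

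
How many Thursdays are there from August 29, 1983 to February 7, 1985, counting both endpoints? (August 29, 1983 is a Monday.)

August 29, 1983 is a Monday; the first Thursday on or after it is September 1, 1983 (3 days later).
From September 1, 1983 to February 7, 1985: 121 + 366 + 38 = 525 days (rest of 1983, 1984, to February 7, 1985 in 1985).
525 ÷ 7 = 75 full weeks with remainder 0, so 75 more Thursdays after the first → 76.

76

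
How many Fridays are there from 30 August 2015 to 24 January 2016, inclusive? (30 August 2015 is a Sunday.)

21

30 August 2015 is a Sunday; the first Friday on or after it is 4 September 2015 (5 days later).
From 4 September 2015 to 24 January 2016: 26 + 31 + 30 + 31 + 24 = 142 days (rest of September, October, November, December, January).
142 ÷ 7 = 20 full weeks with remainder 2, so 20 more Fridays after the first → 21.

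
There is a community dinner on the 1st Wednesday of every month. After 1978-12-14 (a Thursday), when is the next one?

1979-01-03

December 1978 starts on a Friday, so its 1st Wednesday is 1978-12-06 (5 days in).
That is not after 1978-12-14, so look at January 1979.
January 1979 starts on a Monday, so its 1st Wednesday is 1979-01-03 (2 days in).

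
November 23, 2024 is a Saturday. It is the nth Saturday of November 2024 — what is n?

4th

Day 23 falls in week ⌈23/7⌉ of the month.
Days 1–7 hold the 1st Saturday, 8–14 the 2nd, 15–21 the 3rd, 22–28 the 4th, 29–31 the 5th.
23 is in the range for the 4th.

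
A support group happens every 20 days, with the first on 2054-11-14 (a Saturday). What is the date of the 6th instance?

The 6th occurrence is 5 intervals after the first: 5 × 20 = 100 days after 2054-11-14.
November has 30 days — 16 days to the end of November leaves 84.
December has 31 days (53 left).
January has 31 days (22 left).
22 days into February → 2055-02-22.

2055-02-22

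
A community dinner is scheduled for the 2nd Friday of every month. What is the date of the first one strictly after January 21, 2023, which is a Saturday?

February 10, 2023

January 2023 starts on a Sunday; its first Friday is the 6th, so the 2nd Friday is the 13th — January 13, 2023.
That is not after January 21, 2023, so look at February 2023.
February 2023 starts on a Wednesday; its first Friday is the 3rd, so the 2nd Friday is the 10th — February 10, 2023.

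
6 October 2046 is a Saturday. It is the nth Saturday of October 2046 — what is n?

Day 6 falls in week ⌈6/7⌉ of the month.
Days 1–7 hold the 1st Saturday, 8–14 the 2nd, 15–21 the 3rd, 22–28 the 4th, 29–31 the 5th.
6 is in the range for the 1st.

1st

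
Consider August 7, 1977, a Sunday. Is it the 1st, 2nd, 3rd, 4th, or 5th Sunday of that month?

1st

Day 7 falls in week ⌈7/7⌉ of the month.
Days 1–7 hold the 1st Sunday, 8–14 the 2nd, 15–21 the 3rd, 22–28 the 4th, 29–31 the 5th.
7 is in the range for the 1st.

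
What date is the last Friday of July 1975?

July 25, 1975

The first Friday of July 1975 is July 4.
July 1975 has 31 days. Adding weeks: 4, 11, 18, 25 — the last one ≤ 31 is the 25th.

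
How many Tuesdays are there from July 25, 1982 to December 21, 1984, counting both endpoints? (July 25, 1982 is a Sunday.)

July 25, 1982 is a Sunday; the first Tuesday on or after it is July 27, 1982 (2 days later).
From July 27, 1982 to December 21, 1984: 157 + 365 + 356 = 878 days (rest of 1982, 1983, to December 21, 1984 in 1984).
878 ÷ 7 = 125 full weeks with remainder 3, so 125 more Tuesdays after the first → 126.

126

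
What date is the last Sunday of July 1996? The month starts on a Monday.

July 28, 1996

July 1996 begins on a Monday, so the first Sunday is July 7 (6 days later).
July 1996 has 31 days. Adding weeks: 7, 14, 21, 28 — the last one ≤ 31 is the 28th.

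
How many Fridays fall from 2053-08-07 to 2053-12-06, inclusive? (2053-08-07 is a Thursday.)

2053-08-07 is a Thursday; the first Friday on or after it is 2053-08-08 (1 day later).
From 2053-08-08 to 2053-12-06: 23 + 30 + 31 + 30 + 6 = 120 days (rest of August, September, October, November, December).
120 ÷ 7 = 17 full weeks with remainder 1, so 17 more Fridays after the first → 18.

18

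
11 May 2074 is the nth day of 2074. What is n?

Days in months before May: 31 + 28 + 31 + 30 = 120.
Plus 11 days into May → day 131.

131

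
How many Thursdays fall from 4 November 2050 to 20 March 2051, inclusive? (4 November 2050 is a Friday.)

4 November 2050 is a Friday; the first Thursday on or after it is 10 November 2050 (6 days later).
From 10 November 2050 to 20 March 2051: 20 + 31 + 31 + 28 + 20 = 130 days (rest of November, December, January, February, March).
130 ÷ 7 = 18 full weeks with remainder 4, so 18 more Thursdays after the first → 19.

19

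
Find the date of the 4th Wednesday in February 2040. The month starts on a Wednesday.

February 2040 begins on a Wednesday, so the first Wednesday is February 1.
The 4th Wednesday is 3 weeks later: 1 + 21 = 22.

February 22, 2040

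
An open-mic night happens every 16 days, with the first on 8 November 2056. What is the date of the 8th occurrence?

The 8th occurrence is 7 intervals after the first: 7 × 16 = 112 days after 8 November 2056.
November has 30 days — 22 days to the end of November leaves 90.
December has 31 days (59 left).
January has 31 days (28 left).
28 days into February → 28 February 2057.

28 February 2057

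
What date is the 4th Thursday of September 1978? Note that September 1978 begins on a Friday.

September 1978 begins on a Friday, so the first Thursday is September 7 (6 days later).
The 4th Thursday is 3 weeks later: 7 + 21 = 28.

28 September 1978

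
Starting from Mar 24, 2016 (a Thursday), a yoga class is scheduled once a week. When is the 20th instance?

Aug 4, 2016

The 20th occurrence is 19 intervals after the first: 19 × 7 = 133 days after Mar 24, 2016.
Mar has 31 days — 7 days to the end of Mar leaves 126.
Apr has 30 days (96 left).
May has 31 days (65 left).
Jun has 30 days (35 left).
Jul has 31 days (4 left).
4 days into Aug → Aug 4, 2016.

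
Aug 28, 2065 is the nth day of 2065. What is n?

Days in months before Aug: 31 + 28 + 31 + 30 + 31 + 30 + 31 = 212.
Plus 28 days into Aug → day 240.

240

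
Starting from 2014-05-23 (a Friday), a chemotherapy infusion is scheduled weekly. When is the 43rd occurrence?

2015-03-13

The 43rd occurrence is 42 intervals after the first: 42 × 7 = 294 days after 2014-05-23.
May has 31 days — 8 days to the end of May leaves 286.
June has 30 days (256 left).
July has 31 days (225 left).
August has 31 days (194 left).
September has 30 days (164 left).
October has 31 days (133 left).
November has 30 days (103 left).
December has 31 days (72 left).
January has 31 days (41 left).
February has 28 days (13 left).
13 days into March → 2015-03-13.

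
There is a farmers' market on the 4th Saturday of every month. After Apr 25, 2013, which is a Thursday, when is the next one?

Apr 27, 2013

Apr 2013 starts on a Monday; its first Saturday is the 6th, so the 4th Saturday is the 27th — Apr 27, 2013.
Apr 27, 2013 is after Apr 25, 2013, so that is the next one.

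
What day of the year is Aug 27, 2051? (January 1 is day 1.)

Days in months before Aug: 31 + 28 + 31 + 30 + 31 + 30 + 31 = 212.
Plus 27 days into Aug → day 239.

239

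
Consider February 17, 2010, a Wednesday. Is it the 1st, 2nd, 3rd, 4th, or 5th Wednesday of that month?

Day 17 falls in week ⌈17/7⌉ of the month.
Days 1–7 hold the 1st Wednesday, 8–14 the 2nd, 15–21 the 3rd, 22–28 the 4th, 29–31 the 5th.
17 is in the range for the 3rd.

3rd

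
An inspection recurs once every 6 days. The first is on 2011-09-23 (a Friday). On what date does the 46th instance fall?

2012-06-19

The 46th occurrence is 45 intervals after the first: 45 × 6 = 270 days after 2011-09-23.
September has 30 days — 7 days to the end of September leaves 263.
October has 31 days (232 left).
November has 30 days (202 left).
December has 31 days (171 left).
January has 31 days (140 left).
February has 29 days (111 left).
March has 31 days (80 left).
April has 30 days (50 left).
May has 31 days (19 left).
19 days into June → 2012-06-19.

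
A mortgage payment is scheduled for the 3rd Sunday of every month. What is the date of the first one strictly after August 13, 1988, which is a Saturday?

August 1988 starts on a Monday; its first Sunday is the 7th, so the 3rd Sunday is the 21st — August 21, 1988.
August 21, 1988 is after August 13, 1988, so that is the next one.

August 21, 1988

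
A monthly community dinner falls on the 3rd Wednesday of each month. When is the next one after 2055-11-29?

November 2055 starts on a Monday; its first Wednesday is the 3rd, so the 3rd Wednesday is the 17th — 2055-11-17.
That is not after 2055-11-29, so look at December 2055.
December 2055 starts on a Wednesday; its first Wednesday is the 1st, so the 3rd Wednesday is the 15th — 2055-12-15.

2055-12-15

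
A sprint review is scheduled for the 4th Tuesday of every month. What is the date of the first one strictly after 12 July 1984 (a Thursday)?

July 1984 starts on a Sunday; its first Tuesday is the 3rd, so the 4th Tuesday is the 24th — 24 July 1984.
24 July 1984 is after 12 July 1984, so that is the next one.

24 July 1984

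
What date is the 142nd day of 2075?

Jan has 31 days (142 − 31 = 111 remain).
Feb has 28 days (111 − 28 = 83 remain).
Mar has 31 days (83 − 31 = 52 remain).
Apr has 30 days (52 − 30 = 22 remain).
22 into May → May 22.

May 22, 2075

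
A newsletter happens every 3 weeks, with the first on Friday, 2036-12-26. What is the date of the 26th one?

The 26th occurrence is 25 intervals after the first: 25 × 21 = 525 days after 2036-12-26.
December has 31 days — 5 days to the end of December leaves 520.
2037 has 365 days (155 left).
January has 31 days (124 left).
February has 28 days (96 left).
March has 31 days (65 left).
April has 30 days (35 left).
May has 31 days (4 left).
4 days into June → 2038-06-04.

2038-06-04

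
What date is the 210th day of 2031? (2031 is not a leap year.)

Jan has 31 days (210 − 31 = 179 remain).
Feb has 28 days (179 − 28 = 151 remain).
Mar has 31 days (151 − 31 = 120 remain).
Apr has 30 days (120 − 30 = 90 remain).
May has 31 days (90 − 31 = 59 remain).
Jun has 30 days (59 − 30 = 29 remain).
29 into Jul → Jul 29.

Jul 29, 2031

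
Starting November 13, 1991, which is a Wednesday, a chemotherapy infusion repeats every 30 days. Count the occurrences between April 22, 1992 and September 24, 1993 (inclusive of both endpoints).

Occurrences land 30·i days after November 13, 1991 for i = 0, 1, 2, …
April 22, 1992 is 161 days after the start; 161 ÷ 30 = 5 remainder 11; since the remainder is 11, round up to i = 6. First occurrence in the window: #7 on May 11, 1992 (6×30 = 180 days in).
September 24, 1993 is 681 days after the start; 681 ÷ 30 = 22 remainder 21. Last occurrence in the window: #23 on September 3, 1993.
Occurrences #7 through #23: 17 in total.

17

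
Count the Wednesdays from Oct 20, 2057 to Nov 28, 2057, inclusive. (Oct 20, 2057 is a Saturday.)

Oct 20, 2057 is a Saturday; the first Wednesday on or after it is Oct 24, 2057 (4 days later).
From Oct 24, 2057 to Nov 28, 2057: 7 + 28 = 35 days (rest of Oct, Nov).
35 ÷ 7 = 5 full weeks with remainder 0, so 5 more Wednesdays after the first → 6.

6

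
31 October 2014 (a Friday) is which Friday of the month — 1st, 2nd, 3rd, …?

Day 31 falls in week ⌈31/7⌉ of the month.
Days 1–7 hold the 1st Friday, 8–14 the 2nd, 15–21 the 3rd, 22–28 the 4th, 29–31 the 5th.
31 is in the range for the 5th.

5th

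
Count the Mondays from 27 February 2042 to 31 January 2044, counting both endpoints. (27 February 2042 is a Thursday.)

27 February 2042 is a Thursday; the first Monday on or after it is 3 March 2042 (4 days later).
From 3 March 2042 to 31 January 2044: 303 + 365 + 31 = 699 days (rest of 2042, 2043, to 31 January 2044 in 2044).
699 ÷ 7 = 99 full weeks with remainder 6, so 99 more Mondays after the first → 100.

100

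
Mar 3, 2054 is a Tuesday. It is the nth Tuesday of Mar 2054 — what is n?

1st

Day 3 falls in week ⌈3/7⌉ of the month.
Days 1–7 hold the 1st Tuesday, 8–14 the 2nd, 15–21 the 3rd, 22–28 the 4th, 29–31 the 5th.
3 is in the range for the 1st.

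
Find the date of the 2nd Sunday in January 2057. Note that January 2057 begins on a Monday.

14 January 2057

January 2057 begins on a Monday, so the first Sunday is January 7 (6 days later).
The 2nd Sunday is 1 weeks later: 7 + 7 = 14.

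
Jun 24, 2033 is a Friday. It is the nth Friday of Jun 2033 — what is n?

Day 24 falls in week ⌈24/7⌉ of the month.
Days 1–7 hold the 1st Friday, 8–14 the 2nd, 15–21 the 3rd, 22–28 the 4th, 29–31 the 5th.
24 is in the range for the 4th.

4th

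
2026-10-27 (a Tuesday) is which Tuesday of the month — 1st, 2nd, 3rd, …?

Day 27 falls in week ⌈27/7⌉ of the month.
Days 1–7 hold the 1st Tuesday, 8–14 the 2nd, 15–21 the 3rd, 22–28 the 4th, 29–31 the 5th.
27 is in the range for the 4th.

4th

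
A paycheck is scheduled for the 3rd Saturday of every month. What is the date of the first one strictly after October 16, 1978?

October 1978 starts on a Sunday; its first Saturday is the 7th, so the 3rd Saturday is the 21st — October 21, 1978.
October 21, 1978 is after October 16, 1978, so that is the next one.

October 21, 1978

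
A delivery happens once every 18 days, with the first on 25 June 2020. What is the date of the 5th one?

5 September 2020

The 5th occurrence is 4 intervals after the first: 4 × 18 = 72 days after 25 June 2020.
June has 30 days — 5 days to the end of June leaves 67.
July has 31 days (36 left).
August has 31 days (5 left).
5 days into September → 5 September 2020.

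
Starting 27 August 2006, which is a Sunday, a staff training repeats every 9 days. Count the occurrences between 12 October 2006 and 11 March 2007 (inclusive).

16

Occurrences land 9·i days after 27 August 2006 for i = 0, 1, 2, …
12 October 2006 is 46 days after the start; 46 ÷ 9 = 5 remainder 1; since the remainder is 1, round up to i = 6. First occurrence in the window: #7 on 20 October 2006 (6×9 = 54 days in).
11 March 2007 is 196 days after the start; 196 ÷ 9 = 21 remainder 7. Last occurrence in the window: #22 on 4 March 2007.
Occurrences #7 through #22: 16 in total.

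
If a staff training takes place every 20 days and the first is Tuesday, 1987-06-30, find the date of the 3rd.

The 3rd occurrence is 2 intervals after the first: 2 × 20 = 40 days after 1987-06-30.
June has 30 days — 0 days to the end of June leaves 40.
July has 31 days (9 left).
9 days into August → 1987-08-09.

1987-08-09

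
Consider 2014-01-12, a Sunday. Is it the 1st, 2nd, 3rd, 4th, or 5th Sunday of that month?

Day 12 falls in week ⌈12/7⌉ of the month.
Days 1–7 hold the 1st Sunday, 8–14 the 2nd, 15–21 the 3rd, 22–28 the 4th, 29–31 the 5th.
12 is in the range for the 2nd.

2nd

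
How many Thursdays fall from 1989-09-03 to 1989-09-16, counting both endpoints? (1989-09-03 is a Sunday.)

2

1989-09-03 is a Sunday; the first Thursday on or after it is 1989-09-07 (4 days later).
From 1989-09-07 to 1989-09-16 is 16 − 7 = 9 days.
9 ÷ 7 = 1 full weeks with remainder 2, so 1 more Thursdays after the first → 2.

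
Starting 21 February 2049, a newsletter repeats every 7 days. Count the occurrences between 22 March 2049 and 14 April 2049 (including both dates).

3

Occurrences land 7·i days after 21 February 2049 for i = 0, 1, 2, …
22 March 2049 is 29 days after the start; 29 ÷ 7 = 4 remainder 1; since the remainder is 1, round up to i = 5. First occurrence in the window: #6 on 28 March 2049 (5×7 = 35 days in).
14 April 2049 is 52 days after the start; 52 ÷ 7 = 7 remainder 3. Last occurrence in the window: #8 on 11 April 2049.
Occurrences #6 through #8: 3 in total.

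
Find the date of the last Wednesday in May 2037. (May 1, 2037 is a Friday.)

May 27, 2037

May 2037 begins on a Friday, so the first Wednesday is May 6 (5 days later).
May 2037 has 31 days. Adding weeks: 6, 13, 20, 27 — the last one ≤ 31 is the 27th.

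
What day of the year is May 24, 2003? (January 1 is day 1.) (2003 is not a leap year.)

144

Days in months before May: 31 + 28 + 31 + 30 = 120.
Plus 24 days into May → day 144.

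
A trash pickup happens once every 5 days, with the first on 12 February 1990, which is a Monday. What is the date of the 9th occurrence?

The 9th occurrence is 8 intervals after the first: 8 × 5 = 40 days after 12 February 1990.
February has 28 days — 16 days to the end of February leaves 24.
24 days into March → 24 March 1990.

24 March 1990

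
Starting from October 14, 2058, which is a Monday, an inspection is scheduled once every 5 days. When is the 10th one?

November 28, 2058

The 10th occurrence is 9 intervals after the first: 9 × 5 = 45 days after October 14, 2058.
October has 31 days — 17 days to the end of October leaves 28.
28 days into November → November 28, 2058.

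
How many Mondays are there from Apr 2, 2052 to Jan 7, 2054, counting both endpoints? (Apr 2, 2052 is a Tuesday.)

Apr 2, 2052 is a Tuesday; the first Monday on or after it is Apr 8, 2052 (6 days later).
From Apr 8, 2052 to Jan 7, 2054: 267 + 365 + 7 = 639 days (rest of 2052, 2053, to Jan 7, 2054 in 2054).
639 ÷ 7 = 91 full weeks with remainder 2, so 91 more Mondays after the first → 92.

92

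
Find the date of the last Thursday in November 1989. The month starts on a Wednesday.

November 1989 begins on a Wednesday, so the first Thursday is November 2 (1 day later).
November 1989 has 30 days. Adding weeks: 2, 9, 16, 23, 30 — the last one ≤ 30 is the 30th.

November 30, 1989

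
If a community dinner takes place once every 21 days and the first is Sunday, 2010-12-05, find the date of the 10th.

The 10th occurrence is 9 intervals after the first: 9 × 21 = 189 days after 2010-12-05.
December has 31 days — 26 days to the end of December leaves 163.
January has 31 days (132 left).
February has 28 days (104 left).
March has 31 days (73 left).
April has 30 days (43 left).
May has 31 days (12 left).
12 days into June → 2011-06-12.

2011-06-12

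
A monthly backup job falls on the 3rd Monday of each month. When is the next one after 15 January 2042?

20 January 2042

January 2042 starts on a Wednesday; its first Monday is the 6th, so the 3rd Monday is the 20th — 20 January 2042.
20 January 2042 is after 15 January 2042, so that is the next one.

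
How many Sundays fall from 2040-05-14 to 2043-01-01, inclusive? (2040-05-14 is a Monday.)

137

2040-05-14 is a Monday; the first Sunday on or after it is 2040-05-20 (6 days later).
From 2040-05-20 to 2043-01-01: 225 + 365 + 365 + 1 = 956 days (rest of 2040, 2041, 2042, to 2043-01-01 in 2043).
956 ÷ 7 = 136 full weeks with remainder 4, so 136 more Sundays after the first → 137.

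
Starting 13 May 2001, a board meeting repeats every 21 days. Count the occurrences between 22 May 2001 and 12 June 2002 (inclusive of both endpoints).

Occurrences land 21·i days after 13 May 2001 for i = 0, 1, 2, …
22 May 2001 is 9 days after the start; 9 ÷ 21 = 0 remainder 9; since the remainder is 9, round up to i = 1. First occurrence in the window: #2 on 3 June 2001 (1×21 = 21 days in).
12 June 2002 is 395 days after the start; 395 ÷ 21 = 18 remainder 17. Last occurrence in the window: #19 on 26 May 2002.
Occurrences #2 through #19: 18 in total.

18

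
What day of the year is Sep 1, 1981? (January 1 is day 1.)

244

Days in months before Sep: 31 + 28 + 31 + 30 + 31 + 30 + 31 + 31 = 243.
Plus 1 day into Sep → day 244.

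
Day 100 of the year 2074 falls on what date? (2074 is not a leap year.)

2074-04-10

January has 31 days (100 − 31 = 69 remain).
February has 28 days (69 − 28 = 41 remain).
March has 31 days (41 − 31 = 10 remain).
10 into April → April 10.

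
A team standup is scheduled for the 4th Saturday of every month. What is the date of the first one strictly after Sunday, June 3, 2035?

June 2035 starts on a Friday; its first Saturday is the 2nd, so the 4th Saturday is the 23rd — June 23, 2035.
June 23, 2035 is after June 3, 2035, so that is the next one.

June 23, 2035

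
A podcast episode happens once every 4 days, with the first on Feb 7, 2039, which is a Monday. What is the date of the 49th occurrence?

Aug 18, 2039

The 49th occurrence is 48 intervals after the first: 48 × 4 = 192 days after Feb 7, 2039.
Feb has 28 days — 21 days to the end of Feb leaves 171.
Mar has 31 days (140 left).
Apr has 30 days (110 left).
May has 31 days (79 left).
Jun has 30 days (49 left).
Jul has 31 days (18 left).
18 days into Aug → Aug 18, 2039.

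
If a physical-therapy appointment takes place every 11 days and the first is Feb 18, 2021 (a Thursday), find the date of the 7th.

Apr 25, 2021

The 7th occurrence is 6 intervals after the first: 6 × 11 = 66 days after Feb 18, 2021.
Feb has 28 days — 10 days to the end of Feb leaves 56.
Mar has 31 days (25 left).
25 days into Apr → Apr 25, 2021.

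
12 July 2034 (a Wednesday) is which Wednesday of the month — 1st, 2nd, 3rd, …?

Day 12 falls in week ⌈12/7⌉ of the month.
Days 1–7 hold the 1st Wednesday, 8–14 the 2nd, 15–21 the 3rd, 22–28 the 4th, 29–31 the 5th.
12 is in the range for the 2nd.

2nd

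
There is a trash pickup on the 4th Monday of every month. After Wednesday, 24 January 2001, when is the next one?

January 2001 starts on a Monday; its first Monday is the 1st, so the 4th Monday is the 22nd — 22 January 2001.
That is not after 24 January 2001, so look at February 2001.
February 2001 starts on a Thursday; its first Monday is the 5th, so the 4th Monday is the 26th — 26 February 2001.

26 February 2001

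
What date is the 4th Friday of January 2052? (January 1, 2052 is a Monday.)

January 2052 begins on a Monday, so the first Friday is January 5 (4 days later).
The 4th Friday is 3 weeks later: 5 + 21 = 26.

26 January 2052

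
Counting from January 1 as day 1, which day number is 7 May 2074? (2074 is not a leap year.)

127

Days in months before May: 31 + 28 + 31 + 30 = 120.
Plus 7 days into May → day 127.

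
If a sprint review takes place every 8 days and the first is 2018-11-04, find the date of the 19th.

The 19th occurrence is 18 intervals after the first: 18 × 8 = 144 days after 2018-11-04.
November has 30 days — 26 days to the end of November leaves 118.
December has 31 days (87 left).
January has 31 days (56 left).
February has 28 days (28 left).
28 days into March → 2019-03-28.

2019-03-28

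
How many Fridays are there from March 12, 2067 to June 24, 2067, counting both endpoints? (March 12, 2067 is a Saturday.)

March 12, 2067 is a Saturday; the first Friday on or after it is March 18, 2067 (6 days later).
From March 18, 2067 to June 24, 2067: 13 + 30 + 31 + 24 = 98 days (rest of March, April, May, June).
98 ÷ 7 = 14 full weeks with remainder 0, so 14 more Fridays after the first → 15.

15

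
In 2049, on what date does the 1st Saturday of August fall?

August 2049 begins on a Sunday, so the first Saturday is August 7 (6 days later).

7 August 2049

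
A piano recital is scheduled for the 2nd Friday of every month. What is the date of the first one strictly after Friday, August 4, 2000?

August 2000 starts on a Tuesday; its first Friday is the 4th, so the 2nd Friday is the 11th — August 11, 2000.
August 11, 2000 is after August 4, 2000, so that is the next one.

August 11, 2000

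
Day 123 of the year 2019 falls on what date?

Jan has 31 days (123 − 31 = 92 remain).
Feb has 28 days (92 − 28 = 64 remain).
Mar has 31 days (64 − 31 = 33 remain).
Apr has 30 days (33 − 30 = 3 remain).
3 into May → May 3.

May 3, 2019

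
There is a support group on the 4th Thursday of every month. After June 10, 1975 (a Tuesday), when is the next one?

June 26, 1975

June 1975 starts on a Sunday; its first Thursday is the 5th, so the 4th Thursday is the 26th — June 26, 1975.
June 26, 1975 is after June 10, 1975, so that is the next one.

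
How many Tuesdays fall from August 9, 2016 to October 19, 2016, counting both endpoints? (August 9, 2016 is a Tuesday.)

August 9, 2016 is a Tuesday; the first Tuesday on or after it is August 9, 2016.
From August 9, 2016 to October 19, 2016: 22 + 30 + 19 = 71 days (rest of August, September, October).
71 ÷ 7 = 10 full weeks with remainder 1, so 10 more Tuesdays after the first → 11.

11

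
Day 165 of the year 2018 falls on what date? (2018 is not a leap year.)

June 14, 2018

January has 31 days (165 − 31 = 134 remain).
February has 28 days (134 − 28 = 106 remain).
March has 31 days (106 − 31 = 75 remain).
April has 30 days (75 − 30 = 45 remain).
May has 31 days (45 − 31 = 14 remain).
14 into June → June 14.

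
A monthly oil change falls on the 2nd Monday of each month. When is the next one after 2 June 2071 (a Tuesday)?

June 2071 starts on a Monday; its first Monday is the 1st, so the 2nd Monday is the 8th — 8 June 2071.
8 June 2071 is after 2 June 2071, so that is the next one.

8 June 2071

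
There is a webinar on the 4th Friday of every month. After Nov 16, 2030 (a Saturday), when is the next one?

Nov 22, 2030

Nov 2030 starts on a Friday; its first Friday is the 1st, so the 4th Friday is the 22nd — Nov 22, 2030.
Nov 22, 2030 is after Nov 16, 2030, so that is the next one.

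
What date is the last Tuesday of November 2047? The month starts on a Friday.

November 2047 begins on a Friday, so the first Tuesday is November 5 (4 days later).
November 2047 has 30 days. Adding weeks: 5, 12, 19, 26 — the last one ≤ 30 is the 26th.

2047-11-26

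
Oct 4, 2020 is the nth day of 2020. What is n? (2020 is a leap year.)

Days in months before Oct: 31 + 29 + 31 + 30 + 31 + 30 + 31 + 31 + 30 = 274.
Plus 4 days into Oct → day 278.

278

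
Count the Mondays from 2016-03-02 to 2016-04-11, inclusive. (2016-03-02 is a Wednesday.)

2016-03-02 is a Wednesday; the first Monday on or after it is 2016-03-07 (5 days later).
From 2016-03-07 to 2016-04-11: 24 + 11 = 35 days (rest of March, April).
35 ÷ 7 = 5 full weeks with remainder 0, so 5 more Mondays after the first → 6.

6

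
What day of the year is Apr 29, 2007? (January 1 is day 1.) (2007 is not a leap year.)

Days in months before Apr: 31 + 28 + 31 = 90.
Plus 29 days into Apr → day 119.

119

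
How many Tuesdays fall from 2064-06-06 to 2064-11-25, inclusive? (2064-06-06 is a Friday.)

2064-06-06 is a Friday; the first Tuesday on or after it is 2064-06-10 (4 days later).
From 2064-06-10 to 2064-11-25: 20 + 31 + 31 + 30 + 31 + 25 = 168 days (rest of June, July, August, September, October, November).
168 ÷ 7 = 24 full weeks with remainder 0, so 24 more Tuesdays after the first → 25.

25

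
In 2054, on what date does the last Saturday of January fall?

2054-01-31

January 2054 begins on a Thursday, so the first Saturday is January 3 (2 days later).
January 2054 has 31 days. Adding weeks: 3, 10, 17, 24, 31 — the last one ≤ 31 is the 31st.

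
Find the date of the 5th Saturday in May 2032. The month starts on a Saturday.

29 May 2032

May 2032 begins on a Saturday, so the first Saturday is May 1.
The 5th Saturday is 4 weeks later: 1 + 28 = 29.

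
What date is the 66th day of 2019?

March 7, 2019

January has 31 days (66 − 31 = 35 remain).
February has 28 days (35 − 28 = 7 remain).
7 into March → March 7.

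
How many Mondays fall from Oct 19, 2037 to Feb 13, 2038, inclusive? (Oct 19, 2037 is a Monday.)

Oct 19, 2037 is a Monday; the first Monday on or after it is Oct 19, 2037.
From Oct 19, 2037 to Feb 13, 2038: 12 + 30 + 31 + 31 + 13 = 117 days (rest of Oct, Nov, Dec, Jan, Feb).
117 ÷ 7 = 16 full weeks with remainder 5, so 16 more Mondays after the first → 17.

17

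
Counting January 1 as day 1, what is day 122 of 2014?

2014-05-02

January has 31 days (122 − 31 = 91 remain).
February has 28 days (91 − 28 = 63 remain).
March has 31 days (63 − 31 = 32 remain).
April has 30 days (32 − 30 = 2 remain).
2 into May → May 2.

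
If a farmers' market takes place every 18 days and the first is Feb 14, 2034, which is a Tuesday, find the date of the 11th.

Aug 13, 2034

The 11th occurrence is 10 intervals after the first: 10 × 18 = 180 days after Feb 14, 2034.
Feb has 28 days — 14 days to the end of Feb leaves 166.
Mar has 31 days (135 left).
Apr has 30 days (105 left).
May has 31 days (74 left).
Jun has 30 days (44 left).
Jul has 31 days (13 left).
13 days into Aug → Aug 13, 2034.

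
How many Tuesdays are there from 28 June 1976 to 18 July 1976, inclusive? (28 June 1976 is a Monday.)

28 June 1976 is a Monday; the first Tuesday on or after it is 29 June 1976 (1 day later).
From 29 June 1976 to 18 July 1976: 1 + 18 = 19 days (rest of June, July).
19 ÷ 7 = 2 full weeks with remainder 5, so 2 more Tuesdays after the first → 3.

3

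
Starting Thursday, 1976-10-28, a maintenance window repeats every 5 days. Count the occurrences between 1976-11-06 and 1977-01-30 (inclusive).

17

Occurrences land 5·i days after 1976-10-28 for i = 0, 1, 2, …
1976-11-06 is 9 days after the start; 9 ÷ 5 = 1 remainder 4; since the remainder is 4, round up to i = 2. First occurrence in the window: #3 on 1976-11-07 (2×5 = 10 days in).
1977-01-30 is 94 days after the start; 94 ÷ 5 = 18 remainder 4. Last occurrence in the window: #19 on 1977-01-26.
Occurrences #3 through #19: 17 in total.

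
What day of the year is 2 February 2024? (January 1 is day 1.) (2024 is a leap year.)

Days in months before February: 31 = 31.
Plus 2 days into February → day 33.

33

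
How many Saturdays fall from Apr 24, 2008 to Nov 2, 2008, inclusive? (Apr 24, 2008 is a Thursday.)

Apr 24, 2008 is a Thursday; the first Saturday on or after it is Apr 26, 2008 (2 days later).
From Apr 26, 2008 to Nov 2, 2008: 4 + 31 + 30 + 31 + 31 + 30 + 31 + 2 = 190 days (rest of Apr, May, Jun, Jul, Aug, Sep, Oct, Nov).
190 ÷ 7 = 27 full weeks with remainder 1, so 27 more Saturdays after the first → 28.

28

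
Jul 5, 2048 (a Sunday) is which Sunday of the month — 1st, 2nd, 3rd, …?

1st

Day 5 falls in week ⌈5/7⌉ of the month.
Days 1–7 hold the 1st Sunday, 8–14 the 2nd, 15–21 the 3rd, 22–28 the 4th, 29–31 the 5th.
5 is in the range for the 1st.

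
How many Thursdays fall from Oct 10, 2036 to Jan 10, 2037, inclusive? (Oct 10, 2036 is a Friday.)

Oct 10, 2036 is a Friday; the first Thursday on or after it is Oct 16, 2036 (6 days later).
From Oct 16, 2036 to Jan 10, 2037: 15 + 30 + 31 + 10 = 86 days (rest of Oct, Nov, Dec, Jan).
86 ÷ 7 = 12 full weeks with remainder 2, so 12 more Thursdays after the first → 13.

13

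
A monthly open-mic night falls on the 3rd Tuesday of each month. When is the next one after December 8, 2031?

December 2031 starts on a Monday; its first Tuesday is the 2nd, so the 3rd Tuesday is the 16th — December 16, 2031.
December 16, 2031 is after December 8, 2031, so that is the next one.

December 16, 2031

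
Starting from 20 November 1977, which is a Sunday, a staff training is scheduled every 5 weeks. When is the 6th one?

14 May 1978

The 6th occurrence is 5 intervals after the first: 5 × 35 = 175 days after 20 November 1977.
November has 30 days — 10 days to the end of November leaves 165.
December has 31 days (134 left).
January has 31 days (103 left).
February has 28 days (75 left).
March has 31 days (44 left).
April has 30 days (14 left).
14 days into May → 14 May 1978.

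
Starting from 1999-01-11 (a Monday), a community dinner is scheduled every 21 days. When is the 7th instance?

1999-05-17

The 7th occurrence is 6 intervals after the first: 6 × 21 = 126 days after 1999-01-11.
January has 31 days — 20 days to the end of January leaves 106.
February has 28 days (78 left).
March has 31 days (47 left).
April has 30 days (17 left).
17 days into May → 1999-05-17.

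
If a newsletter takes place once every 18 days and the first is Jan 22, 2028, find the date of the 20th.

The 20th occurrence is 19 intervals after the first: 19 × 18 = 342 days after Jan 22, 2028.
Jan has 31 days — 9 days to the end of Jan leaves 333.
Feb has 29 days (304 left).
Mar has 31 days (273 left).
Apr has 30 days (243 left).
May has 31 days (212 left).
Jun has 30 days (182 left).
Jul has 31 days (151 left).
Aug has 31 days (120 left).
Sep has 30 days (90 left).
Oct has 31 days (59 left).
Nov has 30 days (29 left).
29 days into Dec → Dec 29, 2028.

Dec 29, 2028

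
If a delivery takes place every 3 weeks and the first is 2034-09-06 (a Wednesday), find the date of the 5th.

The 5th occurrence is 4 intervals after the first: 4 × 21 = 84 days after 2034-09-06.
September has 30 days — 24 days to the end of September leaves 60.
October has 31 days (29 left).
29 days into November → 2034-11-29.

2034-11-29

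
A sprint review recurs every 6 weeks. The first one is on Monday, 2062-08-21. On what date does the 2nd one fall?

2062-10-02

The 2nd occurrence is 1 interval after the first: 1 × 42 = 42 days after 2062-08-21.
August has 31 days — 10 days to the end of August leaves 32.
September has 30 days (2 left).
2 days into October → 2062-10-02.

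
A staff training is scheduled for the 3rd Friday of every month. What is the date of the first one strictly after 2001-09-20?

September 2001 starts on a Saturday; its first Friday is the 7th, so the 3rd Friday is the 21st — 2001-09-21.
2001-09-21 is after 2001-09-20, so that is the next one.

2001-09-21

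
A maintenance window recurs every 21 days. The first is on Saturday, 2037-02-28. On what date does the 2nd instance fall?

2037-03-21

The 2nd occurrence is 1 interval after the first: 1 × 21 = 21 days after 2037-02-28.
February has 28 days — 0 days to the end of February leaves 21.
21 days into March → 2037-03-21.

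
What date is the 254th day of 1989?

January has 31 days (254 − 31 = 223 remain).
February has 28 days (223 − 28 = 195 remain).
March has 31 days (195 − 31 = 164 remain).
April has 30 days (164 − 30 = 134 remain).
May has 31 days (134 − 31 = 103 remain).
June has 30 days (103 − 30 = 73 remain).
July has 31 days (73 − 31 = 42 remain).
August has 31 days (42 − 31 = 11 remain).
11 into September → September 11.

11 September 1989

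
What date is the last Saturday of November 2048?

28 November 2048

November 2048 begins on a Sunday, so the first Saturday is November 7 (6 days later).
November 2048 has 30 days. Adding weeks: 7, 14, 21, 28 — the last one ≤ 30 is the 28th.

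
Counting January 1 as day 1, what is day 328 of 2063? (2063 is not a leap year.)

2063-11-24

January has 31 days (328 − 31 = 297 remain).
February has 28 days (297 − 28 = 269 remain).
March has 31 days (269 − 31 = 238 remain).
April has 30 days (238 − 30 = 208 remain).
May has 31 days (208 − 31 = 177 remain).
June has 30 days (177 − 30 = 147 remain).
July has 31 days (147 − 31 = 116 remain).
August has 31 days (116 − 31 = 85 remain).
September has 30 days (85 − 30 = 55 remain).
October has 31 days (55 − 31 = 24 remain).
24 into November → November 24.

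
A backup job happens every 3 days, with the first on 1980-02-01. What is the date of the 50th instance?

1980-06-27

The 50th occurrence is 49 intervals after the first: 49 × 3 = 147 days after 1980-02-01.
February has 29 days — 28 days to the end of February leaves 119.
March has 31 days (88 left).
April has 30 days (58 left).
May has 31 days (27 left).
27 days into June → 1980-06-27.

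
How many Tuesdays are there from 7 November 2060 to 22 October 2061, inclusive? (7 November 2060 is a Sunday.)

7 November 2060 is a Sunday; the first Tuesday on or after it is 9 November 2060 (2 days later).
From 9 November 2060 to 22 October 2061: 52 + 295 = 347 days (rest of 2060, to 22 October 2061 in 2061).
347 ÷ 7 = 49 full weeks with remainder 4, so 49 more Tuesdays after the first → 50.

50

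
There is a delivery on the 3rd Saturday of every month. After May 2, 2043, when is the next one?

May 2043 starts on a Friday; its first Saturday is the 2nd, so the 3rd Saturday is the 16th — May 16, 2043.
May 16, 2043 is after May 2, 2043, so that is the next one.

May 16, 2043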